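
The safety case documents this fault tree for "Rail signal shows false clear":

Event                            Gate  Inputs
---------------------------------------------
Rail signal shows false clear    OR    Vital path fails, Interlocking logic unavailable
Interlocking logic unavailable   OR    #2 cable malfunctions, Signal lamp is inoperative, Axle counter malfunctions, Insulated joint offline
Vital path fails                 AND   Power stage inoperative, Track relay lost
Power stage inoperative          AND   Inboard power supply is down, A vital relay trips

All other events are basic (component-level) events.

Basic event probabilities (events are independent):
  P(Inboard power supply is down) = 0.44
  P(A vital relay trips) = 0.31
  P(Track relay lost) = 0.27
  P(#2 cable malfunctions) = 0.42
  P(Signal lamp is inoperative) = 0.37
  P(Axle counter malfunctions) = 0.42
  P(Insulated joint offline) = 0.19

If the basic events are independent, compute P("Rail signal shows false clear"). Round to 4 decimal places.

0.8347

P(Power stage inoperative) [AND] = 0.44 × 0.31 = 0.136400
P(Vital path fails) [AND] = 0.136400 × 0.27 = 0.036828
P(Interlocking logic unavailable) [OR] = 1 − (1−0.42) × (1−0.37) × (1−0.42) × (1−0.19) = 0.828335
P(Rail signal shows false clear) [OR] = 1 − (1−0.036828) × (1−0.828335) = 0.834657
Rounded to 4 decimal places: P(Rail signal shows false clear) ≈ 0.8347.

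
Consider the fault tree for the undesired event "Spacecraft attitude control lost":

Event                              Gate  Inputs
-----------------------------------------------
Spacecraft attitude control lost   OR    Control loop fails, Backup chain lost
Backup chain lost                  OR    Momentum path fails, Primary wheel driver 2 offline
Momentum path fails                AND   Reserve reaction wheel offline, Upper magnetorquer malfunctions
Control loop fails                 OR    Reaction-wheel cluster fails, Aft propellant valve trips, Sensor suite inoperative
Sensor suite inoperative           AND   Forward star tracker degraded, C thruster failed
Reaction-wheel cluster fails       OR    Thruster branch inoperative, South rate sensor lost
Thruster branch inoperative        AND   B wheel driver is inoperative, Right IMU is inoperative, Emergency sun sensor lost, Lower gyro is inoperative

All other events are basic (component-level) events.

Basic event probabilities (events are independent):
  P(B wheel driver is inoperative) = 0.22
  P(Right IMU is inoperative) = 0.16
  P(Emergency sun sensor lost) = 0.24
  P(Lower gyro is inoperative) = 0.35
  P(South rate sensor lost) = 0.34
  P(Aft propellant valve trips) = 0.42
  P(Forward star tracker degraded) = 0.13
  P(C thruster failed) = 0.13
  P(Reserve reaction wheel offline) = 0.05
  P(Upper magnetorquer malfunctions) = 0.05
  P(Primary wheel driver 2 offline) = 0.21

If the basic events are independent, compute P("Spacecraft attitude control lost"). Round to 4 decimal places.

P(Thruster branch inoperative) [AND] = 0.22 × 0.16 × 0.24 × 0.35 = 0.002957
P(Reaction-wheel cluster fails) [OR] = 1 − (1−0.002957) × (1−0.34) = 0.341952
P(Sensor suite inoperative) [AND] = 0.13 × 0.13 = 0.016900
P(Control loop fails) [OR] = 1 − (1−0.341952) × (1−0.42) × (1−0.016900) = 0.624782
P(Momentum path fails) [AND] = 0.05 × 0.05 = 0.002500
P(Backup chain lost) [OR] = 1 − (1−0.002500) × (1−0.21) = 0.211975
P(Spacecraft attitude control lost) [OR] = 1 − (1−0.624782) × (1−0.211975) = 0.704319
Rounded to 4 decimal places: P(Spacecraft attitude control lost) ≈ 0.7043.

0.7043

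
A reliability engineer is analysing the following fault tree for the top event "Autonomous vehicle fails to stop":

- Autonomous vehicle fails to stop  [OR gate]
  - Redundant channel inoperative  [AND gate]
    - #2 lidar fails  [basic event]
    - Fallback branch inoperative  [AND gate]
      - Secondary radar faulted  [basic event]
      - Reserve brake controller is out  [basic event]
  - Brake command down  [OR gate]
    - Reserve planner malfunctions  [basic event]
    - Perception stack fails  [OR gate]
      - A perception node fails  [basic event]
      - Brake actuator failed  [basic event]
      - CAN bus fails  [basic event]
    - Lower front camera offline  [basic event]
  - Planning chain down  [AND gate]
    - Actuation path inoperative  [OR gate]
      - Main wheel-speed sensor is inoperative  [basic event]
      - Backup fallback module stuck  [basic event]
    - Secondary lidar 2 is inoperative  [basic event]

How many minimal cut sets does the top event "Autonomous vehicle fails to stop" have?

Fallback branch inoperative [AND]: one cut set from each child combined → 1 × 1 = 1 cut set(s).
Redundant channel inoperative [AND]: one cut set from each child combined → 1 × 1 = 1 cut set(s).
Perception stack fails [OR]: union of children's cut sets → 3 cut set(s).
Brake command down [OR]: union of children's cut sets → 5 cut set(s).
Actuation path inoperative [OR]: union of children's cut sets → 2 cut set(s).
Planning chain down [AND]: one cut set from each child combined → 2 × 1 = 2 cut set(s).
Autonomous vehicle fails to stop [OR]: union of children's cut sets → 8 cut set(s).
Minimal cut sets: {#2 lidar fails, Reserve brake controller is out, Secondary radar faulted}; {Reserve planner malfunctions}; {A perception node fails}; {Brake actuator failed}; {CAN bus fails}; {Lower front camera offline}; {Main wheel-speed sensor is inoperative, Secondary lidar 2 is inoperative}; {Backup fallback module stuck, Secondary lidar 2 is inoperative}.

8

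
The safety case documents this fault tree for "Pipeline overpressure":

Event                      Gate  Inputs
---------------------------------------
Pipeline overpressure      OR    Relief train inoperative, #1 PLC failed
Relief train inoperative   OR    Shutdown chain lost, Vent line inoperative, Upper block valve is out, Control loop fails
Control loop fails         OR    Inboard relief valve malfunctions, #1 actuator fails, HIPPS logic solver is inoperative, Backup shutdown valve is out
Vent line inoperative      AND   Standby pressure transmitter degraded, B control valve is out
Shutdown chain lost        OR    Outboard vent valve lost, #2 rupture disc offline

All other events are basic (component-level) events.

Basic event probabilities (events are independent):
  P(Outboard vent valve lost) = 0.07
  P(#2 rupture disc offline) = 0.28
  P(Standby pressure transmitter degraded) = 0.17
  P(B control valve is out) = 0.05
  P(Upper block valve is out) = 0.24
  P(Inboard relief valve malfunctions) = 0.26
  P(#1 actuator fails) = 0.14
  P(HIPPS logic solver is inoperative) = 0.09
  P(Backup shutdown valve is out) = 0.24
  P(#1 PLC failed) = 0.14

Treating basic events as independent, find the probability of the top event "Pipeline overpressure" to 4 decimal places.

0.8090

P(Shutdown chain lost) [OR] = 1 − (1−0.07) × (1−0.28) = 0.330400
P(Vent line inoperative) [AND] = 0.17 × 0.05 = 0.008500
P(Control loop fails) [OR] = 1 − (1−0.26) × (1−0.14) × (1−0.09) × (1−0.24) = 0.559866
P(Relief train inoperative) [OR] = 1 − (1−0.330400) × (1−0.008500) × (1−0.24) × (1−0.559866) = 0.777921
P(Pipeline overpressure) [OR] = 1 − (1−0.777921) × (1−0.14) = 0.809012
Rounded to 4 decimal places: P(Pipeline overpressure) ≈ 0.8090.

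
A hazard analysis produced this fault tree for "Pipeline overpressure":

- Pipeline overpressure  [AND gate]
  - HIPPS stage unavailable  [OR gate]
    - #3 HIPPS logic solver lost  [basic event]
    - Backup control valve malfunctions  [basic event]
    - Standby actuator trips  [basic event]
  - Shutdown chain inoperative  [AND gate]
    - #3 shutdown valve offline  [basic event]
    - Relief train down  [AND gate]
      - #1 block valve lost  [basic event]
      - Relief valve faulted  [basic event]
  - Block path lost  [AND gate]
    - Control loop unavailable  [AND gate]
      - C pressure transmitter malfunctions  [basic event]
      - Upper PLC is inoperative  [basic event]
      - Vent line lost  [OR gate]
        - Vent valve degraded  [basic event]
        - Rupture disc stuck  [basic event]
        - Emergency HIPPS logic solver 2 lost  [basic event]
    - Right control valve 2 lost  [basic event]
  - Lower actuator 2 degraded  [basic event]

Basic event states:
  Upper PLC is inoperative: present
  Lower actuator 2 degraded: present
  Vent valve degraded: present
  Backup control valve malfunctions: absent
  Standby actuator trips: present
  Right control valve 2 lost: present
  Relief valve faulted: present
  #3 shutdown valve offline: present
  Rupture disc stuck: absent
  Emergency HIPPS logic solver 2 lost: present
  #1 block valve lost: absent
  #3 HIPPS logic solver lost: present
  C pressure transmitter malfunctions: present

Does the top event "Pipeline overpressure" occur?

No

HIPPS stage unavailable [OR]: #3 HIPPS logic solver lost=occurs, Backup control valve malfunctions=not, Standby actuator trips=occurs → at least one input occurs → occurs.
Relief train down [AND]: #1 block valve lost=not, Relief valve faulted=occurs → not all inputs occur → does not occur.
Shutdown chain inoperative [AND]: #3 shutdown valve offline=occurs, Relief train down=not → not all inputs occur → does not occur.
Vent line lost [OR]: Vent valve degraded=occurs, Rupture disc stuck=not, Emergency HIPPS logic solver 2 lost=occurs → at least one input occurs → occurs.
Control loop unavailable [AND]: C pressure transmitter malfunctions=occurs, Upper PLC is inoperative=occurs, Vent line lost=occurs → all inputs occur → occurs.
Block path lost [AND]: Control loop unavailable=occurs, Right control valve 2 lost=occurs → all inputs occur → occurs.
Pipeline overpressure [AND]: HIPPS stage unavailable=occurs, Shutdown chain inoperative=not, Block path lost=occurs, Lower actuator 2 degraded=occurs → not all inputs occur → does not occur.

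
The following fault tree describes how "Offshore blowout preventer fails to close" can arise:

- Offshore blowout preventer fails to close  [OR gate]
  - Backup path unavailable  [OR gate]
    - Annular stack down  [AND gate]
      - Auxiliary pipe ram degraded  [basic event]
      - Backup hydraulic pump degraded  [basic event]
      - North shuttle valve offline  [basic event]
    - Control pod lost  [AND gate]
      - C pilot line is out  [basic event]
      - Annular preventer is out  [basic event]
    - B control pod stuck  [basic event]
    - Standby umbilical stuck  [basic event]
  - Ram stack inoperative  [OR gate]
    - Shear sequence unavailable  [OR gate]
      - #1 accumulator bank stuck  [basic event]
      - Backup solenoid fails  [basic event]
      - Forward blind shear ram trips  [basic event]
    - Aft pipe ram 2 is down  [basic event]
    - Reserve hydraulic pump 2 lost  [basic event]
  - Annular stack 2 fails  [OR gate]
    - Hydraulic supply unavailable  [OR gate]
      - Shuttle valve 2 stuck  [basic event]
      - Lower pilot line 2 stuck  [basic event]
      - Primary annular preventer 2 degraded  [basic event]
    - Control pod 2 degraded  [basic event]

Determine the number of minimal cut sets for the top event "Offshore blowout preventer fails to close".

Annular stack down [AND]: one cut set from each child combined → 1 × 1 × 1 = 1 cut set(s).
Control pod lost [AND]: one cut set from each child combined → 1 × 1 = 1 cut set(s).
Backup path unavailable [OR]: union of children's cut sets → 4 cut set(s).
Shear sequence unavailable [OR]: union of children's cut sets → 3 cut set(s).
Ram stack inoperative [OR]: union of children's cut sets → 5 cut set(s).
Hydraulic supply unavailable [OR]: union of children's cut sets → 3 cut set(s).
Annular stack 2 fails [OR]: union of children's cut sets → 4 cut set(s).
Offshore blowout preventer fails to close [OR]: union of children's cut sets → 13 cut set(s).

13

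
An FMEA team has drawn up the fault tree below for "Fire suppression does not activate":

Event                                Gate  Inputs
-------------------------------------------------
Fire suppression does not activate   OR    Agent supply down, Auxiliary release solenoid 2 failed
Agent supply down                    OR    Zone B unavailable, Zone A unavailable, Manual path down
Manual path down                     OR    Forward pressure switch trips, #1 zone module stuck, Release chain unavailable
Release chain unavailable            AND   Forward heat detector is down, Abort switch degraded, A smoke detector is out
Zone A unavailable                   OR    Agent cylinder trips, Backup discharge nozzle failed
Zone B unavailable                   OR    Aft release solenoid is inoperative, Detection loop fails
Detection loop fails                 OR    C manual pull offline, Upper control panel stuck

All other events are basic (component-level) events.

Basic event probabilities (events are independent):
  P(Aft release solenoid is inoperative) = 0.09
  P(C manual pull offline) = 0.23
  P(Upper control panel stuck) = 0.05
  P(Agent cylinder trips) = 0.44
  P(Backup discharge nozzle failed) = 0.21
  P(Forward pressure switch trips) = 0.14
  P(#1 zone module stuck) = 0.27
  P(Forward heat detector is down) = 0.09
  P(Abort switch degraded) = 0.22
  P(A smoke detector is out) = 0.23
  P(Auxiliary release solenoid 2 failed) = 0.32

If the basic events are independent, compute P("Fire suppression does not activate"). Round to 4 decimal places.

P(Detection loop fails) [OR] = 1 − (1−0.23) × (1−0.05) = 0.268500
P(Zone B unavailable) [OR] = 1 − (1−0.09) × (1−0.268500) = 0.334335
P(Zone A unavailable) [OR] = 1 − (1−0.44) × (1−0.21) = 0.557600
P(Release chain unavailable) [AND] = 0.09 × 0.22 × 0.23 = 0.004554
P(Manual path down) [OR] = 1 − (1−0.14) × (1−0.27) × (1−0.004554) = 0.375059
P(Agent supply down) [OR] = 1 − (1−0.334335) × (1−0.557600) × (1−0.375059) = 0.815961
P(Fire suppression does not activate) [OR] = 1 − (1−0.815961) × (1−0.32) = 0.874853
Rounded to 4 decimal places: P(Fire suppression does not activate) ≈ 0.8749.

0.8749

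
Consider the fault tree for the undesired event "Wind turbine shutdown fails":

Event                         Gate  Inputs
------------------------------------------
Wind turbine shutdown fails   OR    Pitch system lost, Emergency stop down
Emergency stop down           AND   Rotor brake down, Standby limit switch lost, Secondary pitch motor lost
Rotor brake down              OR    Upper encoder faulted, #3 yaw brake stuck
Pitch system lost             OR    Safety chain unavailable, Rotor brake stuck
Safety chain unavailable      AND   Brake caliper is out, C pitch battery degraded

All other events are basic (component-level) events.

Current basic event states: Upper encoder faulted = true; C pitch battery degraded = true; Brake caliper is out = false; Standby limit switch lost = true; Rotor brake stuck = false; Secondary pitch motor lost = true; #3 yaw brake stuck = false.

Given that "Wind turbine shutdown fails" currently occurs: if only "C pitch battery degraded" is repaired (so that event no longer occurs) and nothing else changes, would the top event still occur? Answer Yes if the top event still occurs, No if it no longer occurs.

Yes

Counterfactual: set "C pitch battery degraded" to not occurred.
Safety chain unavailable [AND]: Brake caliper is out=not, C pitch battery degraded=not → not all inputs occur → does not occur.
Pitch system lost [OR]: Safety chain unavailable=not, Rotor brake stuck=not → no input occurs → does not occur.
Rotor brake down [OR]: Upper encoder faulted=occurs, #3 yaw brake stuck=not → at least one input occurs → occurs.
Emergency stop down [AND]: Rotor brake down=occurs, Standby limit switch lost=occurs, Secondary pitch motor lost=occurs → all inputs occur → occurs.
Wind turbine shutdown fails [OR]: Pitch system lost=not, Emergency stop down=occurs → at least one input occurs → occurs.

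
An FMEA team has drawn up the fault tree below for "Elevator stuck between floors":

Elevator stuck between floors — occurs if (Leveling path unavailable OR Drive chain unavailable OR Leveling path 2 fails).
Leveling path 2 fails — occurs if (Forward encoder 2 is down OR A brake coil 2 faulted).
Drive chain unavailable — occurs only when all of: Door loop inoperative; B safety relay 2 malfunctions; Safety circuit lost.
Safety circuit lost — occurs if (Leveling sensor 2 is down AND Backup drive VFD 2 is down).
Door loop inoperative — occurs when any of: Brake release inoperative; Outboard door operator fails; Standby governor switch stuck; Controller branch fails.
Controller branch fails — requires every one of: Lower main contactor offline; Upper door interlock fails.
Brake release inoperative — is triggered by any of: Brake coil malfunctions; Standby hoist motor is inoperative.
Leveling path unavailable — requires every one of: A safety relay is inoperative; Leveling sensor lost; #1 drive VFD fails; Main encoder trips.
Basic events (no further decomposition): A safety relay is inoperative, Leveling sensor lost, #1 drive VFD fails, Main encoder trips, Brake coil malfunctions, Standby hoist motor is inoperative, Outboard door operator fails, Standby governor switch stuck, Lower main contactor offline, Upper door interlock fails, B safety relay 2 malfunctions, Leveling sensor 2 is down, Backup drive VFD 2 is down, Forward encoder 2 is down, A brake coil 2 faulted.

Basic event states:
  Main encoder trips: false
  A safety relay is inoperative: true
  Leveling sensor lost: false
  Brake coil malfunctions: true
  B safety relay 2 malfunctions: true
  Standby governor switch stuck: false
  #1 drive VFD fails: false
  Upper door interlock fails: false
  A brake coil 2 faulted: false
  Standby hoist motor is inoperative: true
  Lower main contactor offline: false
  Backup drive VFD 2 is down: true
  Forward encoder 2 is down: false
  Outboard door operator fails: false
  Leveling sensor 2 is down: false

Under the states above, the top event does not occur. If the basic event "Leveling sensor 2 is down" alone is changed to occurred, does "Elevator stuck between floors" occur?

Counterfactual: set "Leveling sensor 2 is down" to occurred.
Leveling path unavailable [AND]: A safety relay is inoperative=occurs, Leveling sensor lost=not, #1 drive VFD fails=not, Main encoder trips=not → not all inputs occur → does not occur.
Brake release inoperative [OR]: Brake coil malfunctions=occurs, Standby hoist motor is inoperative=occurs → at least one input occurs → occurs.
Controller branch fails [AND]: Lower main contactor offline=not, Upper door interlock fails=not → not all inputs occur → does not occur.
Door loop inoperative [OR]: Brake release inoperative=occurs, Outboard door operator fails=not, Standby governor switch stuck=not, Controller branch fails=not → at least one input occurs → occurs.
Safety circuit lost [AND]: Leveling sensor 2 is down=occurs, Backup drive VFD 2 is down=occurs → all inputs occur → occurs.
Drive chain unavailable [AND]: Door loop inoperative=occurs, B safety relay 2 malfunctions=occurs, Safety circuit lost=occurs → all inputs occur → occurs.
Leveling path 2 fails [OR]: Forward encoder 2 is down=not, A brake coil 2 faulted=not → no input occurs → does not occur.
Elevator stuck between floors [OR]: Leveling path unavailable=not, Drive chain unavailable=occurs, Leveling path 2 fails=not → at least one input occurs → occurs.

Yes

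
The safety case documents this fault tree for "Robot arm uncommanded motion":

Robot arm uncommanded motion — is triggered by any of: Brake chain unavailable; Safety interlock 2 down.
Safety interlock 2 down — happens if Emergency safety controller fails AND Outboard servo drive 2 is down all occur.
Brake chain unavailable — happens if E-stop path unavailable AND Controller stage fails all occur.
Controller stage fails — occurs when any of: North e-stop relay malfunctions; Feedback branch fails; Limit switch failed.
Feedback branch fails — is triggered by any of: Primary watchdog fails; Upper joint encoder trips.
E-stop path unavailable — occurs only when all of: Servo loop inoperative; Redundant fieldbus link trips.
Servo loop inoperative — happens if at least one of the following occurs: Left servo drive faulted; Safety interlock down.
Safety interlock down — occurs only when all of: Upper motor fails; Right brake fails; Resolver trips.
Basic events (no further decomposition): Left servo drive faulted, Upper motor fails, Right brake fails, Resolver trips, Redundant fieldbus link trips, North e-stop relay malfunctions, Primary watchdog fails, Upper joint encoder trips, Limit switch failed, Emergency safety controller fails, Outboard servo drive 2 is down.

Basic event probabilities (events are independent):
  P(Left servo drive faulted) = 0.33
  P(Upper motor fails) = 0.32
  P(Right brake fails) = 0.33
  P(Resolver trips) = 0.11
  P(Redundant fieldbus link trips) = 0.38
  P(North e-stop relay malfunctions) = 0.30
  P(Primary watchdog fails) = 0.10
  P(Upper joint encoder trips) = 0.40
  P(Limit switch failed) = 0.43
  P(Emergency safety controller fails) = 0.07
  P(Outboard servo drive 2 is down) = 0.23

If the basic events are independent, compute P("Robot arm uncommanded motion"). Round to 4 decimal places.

0.1152

P(Safety interlock down) [AND] = 0.32 × 0.33 × 0.11 = 0.011616
P(Servo loop inoperative) [OR] = 1 − (1−0.33) × (1−0.011616) = 0.337783
P(E-stop path unavailable) [AND] = 0.337783 × 0.38 = 0.128358
P(Feedback branch fails) [OR] = 1 − (1−0.10) × (1−0.40) = 0.460000
P(Controller stage fails) [OR] = 1 − (1−0.30) × (1−0.460000) × (1−0.43) = 0.784540
P(Brake chain unavailable) [AND] = 0.128358 × 0.784540 = 0.100702
P(Safety interlock 2 down) [AND] = 0.07 × 0.23 = 0.016100
P(Robot arm uncommanded motion) [OR] = 1 − (1−0.100702) × (1−0.016100) = 0.115181
Rounded to 4 decimal places: P(Robot arm uncommanded motion) ≈ 0.1152.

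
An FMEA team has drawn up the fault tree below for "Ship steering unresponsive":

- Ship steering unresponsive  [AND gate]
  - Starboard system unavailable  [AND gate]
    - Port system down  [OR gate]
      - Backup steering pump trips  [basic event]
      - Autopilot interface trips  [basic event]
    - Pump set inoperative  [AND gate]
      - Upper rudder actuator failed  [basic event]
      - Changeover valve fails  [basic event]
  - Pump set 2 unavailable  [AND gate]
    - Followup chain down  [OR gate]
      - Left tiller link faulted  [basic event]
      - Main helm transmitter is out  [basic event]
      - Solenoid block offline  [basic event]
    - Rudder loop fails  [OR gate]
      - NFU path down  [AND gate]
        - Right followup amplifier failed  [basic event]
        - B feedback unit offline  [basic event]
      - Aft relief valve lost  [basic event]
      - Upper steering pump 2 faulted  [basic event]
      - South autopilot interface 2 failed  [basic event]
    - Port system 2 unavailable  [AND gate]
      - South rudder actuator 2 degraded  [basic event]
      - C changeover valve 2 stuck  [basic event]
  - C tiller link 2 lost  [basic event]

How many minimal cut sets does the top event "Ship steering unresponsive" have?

24

Port system down [OR]: union of children's cut sets → 2 cut set(s).
Pump set inoperative [AND]: one cut set from each child combined → 1 × 1 = 1 cut set(s).
Starboard system unavailable [AND]: one cut set from each child combined → 2 × 1 = 2 cut set(s).
Followup chain down [OR]: union of children's cut sets → 3 cut set(s).
NFU path down [AND]: one cut set from each child combined → 1 × 1 = 1 cut set(s).
Rudder loop fails [OR]: union of children's cut sets → 4 cut set(s).
Port system 2 unavailable [AND]: one cut set from each child combined → 1 × 1 = 1 cut set(s).
Pump set 2 unavailable [AND]: one cut set from each child combined → 3 × 4 × 1 = 12 cut set(s).
Ship steering unresponsive [AND]: one cut set from each child combined → 2 × 12 × 1 = 24 cut set(s).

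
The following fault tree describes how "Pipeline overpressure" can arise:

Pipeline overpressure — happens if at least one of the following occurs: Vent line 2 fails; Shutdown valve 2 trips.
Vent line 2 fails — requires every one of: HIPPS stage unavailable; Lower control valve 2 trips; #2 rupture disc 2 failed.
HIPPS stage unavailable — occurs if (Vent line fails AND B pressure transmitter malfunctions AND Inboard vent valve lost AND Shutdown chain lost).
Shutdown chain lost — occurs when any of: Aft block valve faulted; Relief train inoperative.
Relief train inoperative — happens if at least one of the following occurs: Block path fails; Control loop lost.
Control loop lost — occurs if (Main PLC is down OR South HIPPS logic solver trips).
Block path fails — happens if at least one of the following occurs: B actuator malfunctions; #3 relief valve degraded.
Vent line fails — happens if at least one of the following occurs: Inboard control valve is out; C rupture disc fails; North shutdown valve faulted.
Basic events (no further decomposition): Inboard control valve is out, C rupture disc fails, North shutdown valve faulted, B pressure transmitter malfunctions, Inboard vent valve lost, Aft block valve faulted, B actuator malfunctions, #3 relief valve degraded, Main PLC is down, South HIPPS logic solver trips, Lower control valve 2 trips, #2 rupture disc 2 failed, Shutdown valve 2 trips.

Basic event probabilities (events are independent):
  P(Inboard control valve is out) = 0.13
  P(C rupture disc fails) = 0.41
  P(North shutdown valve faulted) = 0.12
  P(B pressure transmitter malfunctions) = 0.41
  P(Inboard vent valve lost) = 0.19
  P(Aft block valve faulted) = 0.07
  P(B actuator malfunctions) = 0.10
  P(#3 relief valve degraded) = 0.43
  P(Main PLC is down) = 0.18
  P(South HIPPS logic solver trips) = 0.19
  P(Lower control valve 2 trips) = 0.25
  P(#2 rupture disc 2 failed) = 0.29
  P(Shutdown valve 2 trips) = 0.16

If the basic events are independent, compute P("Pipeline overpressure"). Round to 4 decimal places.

0.1618

P(Vent line fails) [OR] = 1 − (1−0.13) × (1−0.41) × (1−0.12) = 0.548296
P(Block path fails) [OR] = 1 − (1−0.10) × (1−0.43) = 0.487000
P(Control loop lost) [OR] = 1 − (1−0.18) × (1−0.19) = 0.335800
P(Relief train inoperative) [OR] = 1 − (1−0.487000) × (1−0.335800) = 0.659265
P(Shutdown chain lost) [OR] = 1 − (1−0.07) × (1−0.659265) = 0.683116
P(HIPPS stage unavailable) [AND] = 0.548296 × 0.41 × 0.19 × 0.683116 = 0.029177
P(Vent line 2 fails) [AND] = 0.029177 × 0.25 × 0.29 = 0.002115
P(Pipeline overpressure) [OR] = 1 − (1−0.002115) × (1−0.16) = 0.161777
Rounded to 4 decimal places: P(Pipeline overpressure) ≈ 0.1618.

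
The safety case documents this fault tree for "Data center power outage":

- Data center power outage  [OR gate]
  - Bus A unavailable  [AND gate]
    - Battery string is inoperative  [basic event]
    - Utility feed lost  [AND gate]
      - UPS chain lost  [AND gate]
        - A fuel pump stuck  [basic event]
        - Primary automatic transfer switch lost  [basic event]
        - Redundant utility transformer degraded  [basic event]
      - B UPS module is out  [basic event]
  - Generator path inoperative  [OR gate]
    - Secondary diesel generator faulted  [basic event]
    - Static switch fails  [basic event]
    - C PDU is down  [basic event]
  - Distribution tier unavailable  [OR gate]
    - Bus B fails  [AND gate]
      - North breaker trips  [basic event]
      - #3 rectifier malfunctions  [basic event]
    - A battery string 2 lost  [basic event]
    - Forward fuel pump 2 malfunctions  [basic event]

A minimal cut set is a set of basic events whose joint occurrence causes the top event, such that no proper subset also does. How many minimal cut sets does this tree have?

UPS chain lost [AND]: one cut set from each child combined → 1 × 1 × 1 = 1 cut set(s).
Utility feed lost [AND]: one cut set from each child combined → 1 × 1 = 1 cut set(s).
Bus A unavailable [AND]: one cut set from each child combined → 1 × 1 = 1 cut set(s).
Generator path inoperative [OR]: union of children's cut sets → 3 cut set(s).
Bus B fails [AND]: one cut set from each child combined → 1 × 1 = 1 cut set(s).
Distribution tier unavailable [OR]: union of children's cut sets → 3 cut set(s).
Data center power outage [OR]: union of children's cut sets → 7 cut set(s).
Minimal cut sets: {A fuel pump stuck, B UPS module is out, Battery string is inoperative, Primary automatic transfer switch lost, Redundant utility transformer degraded}; {Secondary diesel generator faulted}; {Static switch fails}; {C PDU is down}; {#3 rectifier malfunctions, North breaker trips}; {A battery string 2 lost}; {Forward fuel pump 2 malfunctions}.

7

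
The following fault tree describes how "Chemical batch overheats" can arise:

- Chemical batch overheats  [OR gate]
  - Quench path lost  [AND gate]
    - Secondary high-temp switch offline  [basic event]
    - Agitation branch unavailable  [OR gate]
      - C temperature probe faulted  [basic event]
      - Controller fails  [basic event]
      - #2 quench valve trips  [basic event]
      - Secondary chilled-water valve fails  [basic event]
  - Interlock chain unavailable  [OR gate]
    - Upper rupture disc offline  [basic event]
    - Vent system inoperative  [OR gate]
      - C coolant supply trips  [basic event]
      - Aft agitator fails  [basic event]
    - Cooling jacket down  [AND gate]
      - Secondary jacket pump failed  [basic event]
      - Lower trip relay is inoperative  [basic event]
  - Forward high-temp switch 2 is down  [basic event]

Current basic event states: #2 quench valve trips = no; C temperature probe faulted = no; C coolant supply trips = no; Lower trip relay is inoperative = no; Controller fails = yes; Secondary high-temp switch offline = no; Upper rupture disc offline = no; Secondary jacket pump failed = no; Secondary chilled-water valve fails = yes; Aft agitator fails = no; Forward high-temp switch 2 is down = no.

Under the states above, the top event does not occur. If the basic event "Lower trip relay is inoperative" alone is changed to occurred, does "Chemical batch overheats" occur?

No

Counterfactual: set "Lower trip relay is inoperative" to occurred.
Agitation branch unavailable [OR]: C temperature probe faulted=not, Controller fails=occurs, #2 quench valve trips=not, Secondary chilled-water valve fails=occurs → at least one input occurs → occurs.
Quench path lost [AND]: Secondary high-temp switch offline=not, Agitation branch unavailable=occurs → not all inputs occur → does not occur.
Vent system inoperative [OR]: C coolant supply trips=not, Aft agitator fails=not → no input occurs → does not occur.
Cooling jacket down [AND]: Secondary jacket pump failed=not, Lower trip relay is inoperative=occurs → not all inputs occur → does not occur.
Interlock chain unavailable [OR]: Upper rupture disc offline=not, Vent system inoperative=not, Cooling jacket down=not → no input occurs → does not occur.
Chemical batch overheats [OR]: Quench path lost=not, Interlock chain unavailable=not, Forward high-temp switch 2 is down=not → no input occurs → does not occur.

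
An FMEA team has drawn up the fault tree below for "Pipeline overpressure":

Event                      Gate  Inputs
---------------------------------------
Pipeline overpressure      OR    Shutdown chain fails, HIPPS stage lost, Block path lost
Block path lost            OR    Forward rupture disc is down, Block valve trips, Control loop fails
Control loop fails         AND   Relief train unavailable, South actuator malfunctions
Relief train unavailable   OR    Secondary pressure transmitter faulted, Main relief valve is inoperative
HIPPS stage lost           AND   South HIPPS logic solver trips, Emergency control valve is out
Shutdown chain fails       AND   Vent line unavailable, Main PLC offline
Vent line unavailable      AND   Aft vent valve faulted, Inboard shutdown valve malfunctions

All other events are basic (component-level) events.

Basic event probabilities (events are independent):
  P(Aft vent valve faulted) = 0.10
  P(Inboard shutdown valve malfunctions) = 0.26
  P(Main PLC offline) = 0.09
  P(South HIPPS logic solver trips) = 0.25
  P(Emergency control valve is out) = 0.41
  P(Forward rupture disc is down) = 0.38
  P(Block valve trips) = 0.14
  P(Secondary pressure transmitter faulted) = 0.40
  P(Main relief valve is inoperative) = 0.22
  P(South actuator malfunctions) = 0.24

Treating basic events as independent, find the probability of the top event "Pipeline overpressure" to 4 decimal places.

0.5835

P(Vent line unavailable) [AND] = 0.10 × 0.26 = 0.026000
P(Shutdown chain fails) [AND] = 0.026000 × 0.09 = 0.002340
P(HIPPS stage lost) [AND] = 0.25 × 0.41 = 0.102500
P(Relief train unavailable) [OR] = 1 − (1−0.40) × (1−0.22) = 0.532000
P(Control loop fails) [AND] = 0.532000 × 0.24 = 0.127680
P(Block path lost) [OR] = 1 − (1−0.38) × (1−0.14) × (1−0.127680) = 0.534879
P(Pipeline overpressure) [OR] = 1 − (1−0.002340) × (1−0.102500) × (1−0.534879) = 0.583531
Rounded to 4 decimal places: P(Pipeline overpressure) ≈ 0.5835.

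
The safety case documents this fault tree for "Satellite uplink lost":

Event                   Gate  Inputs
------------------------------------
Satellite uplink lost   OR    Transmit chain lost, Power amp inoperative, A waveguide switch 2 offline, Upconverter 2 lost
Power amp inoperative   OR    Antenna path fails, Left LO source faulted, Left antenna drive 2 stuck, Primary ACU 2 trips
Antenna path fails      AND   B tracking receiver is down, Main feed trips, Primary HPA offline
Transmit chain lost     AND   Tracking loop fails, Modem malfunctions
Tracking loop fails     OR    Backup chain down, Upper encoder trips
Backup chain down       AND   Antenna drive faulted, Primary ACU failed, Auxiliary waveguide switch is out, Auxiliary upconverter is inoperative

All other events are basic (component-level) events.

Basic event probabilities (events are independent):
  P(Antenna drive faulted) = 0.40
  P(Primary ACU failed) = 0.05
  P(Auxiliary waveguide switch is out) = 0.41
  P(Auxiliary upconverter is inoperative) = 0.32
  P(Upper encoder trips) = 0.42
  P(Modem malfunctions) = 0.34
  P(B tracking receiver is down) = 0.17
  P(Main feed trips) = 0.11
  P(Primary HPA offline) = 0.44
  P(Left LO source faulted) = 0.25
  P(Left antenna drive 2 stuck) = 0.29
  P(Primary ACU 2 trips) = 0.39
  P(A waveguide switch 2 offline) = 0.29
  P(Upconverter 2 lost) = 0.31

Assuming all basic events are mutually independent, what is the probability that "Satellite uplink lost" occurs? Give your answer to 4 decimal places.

P(Backup chain down) [AND] = 0.40 × 0.05 × 0.41 × 0.32 = 0.002624
P(Tracking loop fails) [OR] = 1 − (1−0.002624) × (1−0.42) = 0.421522
P(Transmit chain lost) [AND] = 0.421522 × 0.34 = 0.143317
P(Antenna path fails) [AND] = 0.17 × 0.11 × 0.44 = 0.008228
P(Power amp inoperative) [OR] = 1 − (1−0.008228) × (1−0.25) × (1−0.29) × (1−0.39) = 0.677848
P(Satellite uplink lost) [OR] = 1 − (1−0.143317) × (1−0.677848) × (1−0.29) × (1−0.31) = 0.864796
Rounded to 4 decimal places: P(Satellite uplink lost) ≈ 0.8648.

0.8648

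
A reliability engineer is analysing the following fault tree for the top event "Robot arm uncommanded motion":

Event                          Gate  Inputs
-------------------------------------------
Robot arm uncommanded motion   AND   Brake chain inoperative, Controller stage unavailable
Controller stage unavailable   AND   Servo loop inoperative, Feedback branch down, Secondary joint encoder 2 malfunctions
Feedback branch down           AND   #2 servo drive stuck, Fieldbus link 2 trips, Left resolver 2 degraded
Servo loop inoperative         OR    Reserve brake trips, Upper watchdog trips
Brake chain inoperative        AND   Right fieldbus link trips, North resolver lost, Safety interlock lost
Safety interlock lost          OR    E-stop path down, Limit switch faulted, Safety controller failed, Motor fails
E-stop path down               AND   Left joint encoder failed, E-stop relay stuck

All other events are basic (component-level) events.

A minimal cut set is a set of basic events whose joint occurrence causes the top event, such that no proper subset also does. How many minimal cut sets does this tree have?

8

E-stop path down [AND]: one cut set from each child combined → 1 × 1 = 1 cut set(s).
Safety interlock lost [OR]: union of children's cut sets → 4 cut set(s).
Brake chain inoperative [AND]: one cut set from each child combined → 1 × 1 × 4 = 4 cut set(s).
Servo loop inoperative [OR]: union of children's cut sets → 2 cut set(s).
Feedback branch down [AND]: one cut set from each child combined → 1 × 1 × 1 = 1 cut set(s).
Controller stage unavailable [AND]: one cut set from each child combined → 2 × 1 × 1 = 2 cut set(s).
Robot arm uncommanded motion [AND]: one cut set from each child combined → 4 × 2 = 8 cut set(s).
Minimal cut sets: {#2 servo drive stuck, E-stop relay stuck, Fieldbus link 2 trips, Left joint encoder failed, Left resolver 2 degraded, North resolver lost, Reserve brake trips, Right fieldbus link trips, Secondary joint encoder 2 malfunctions}; {#2 servo drive stuck, E-stop relay stuck, Fieldbus link 2 trips, Left joint encoder failed, Left resolver 2 degraded, North resolver lost, Right fieldbus link trips, Secondary joint encoder 2 malfunctions, Upper watchdog trips}; {#2 servo drive stuck, Fieldbus link 2 trips, Left resolver 2 degraded, Limit switch faulted, North resolver lost, Reserve brake trips, Right fieldbus link trips, Secondary joint encoder 2 malfunctions}; {#2 servo drive stuck, Fieldbus link 2 trips, Left resolver 2 degraded, Limit switch faulted, North resolver lost, Right fieldbus link trips, Secondary joint encoder 2 malfunctions, Upper watchdog trips}; {#2 servo drive stuck, Fieldbus link 2 trips, Left resolver 2 degraded, North resolver lost, Reserve brake trips, Right fieldbus link trips, Safety controller failed, Secondary joint encoder 2 malfunctions}; {#2 servo drive stuck, Fieldbus link 2 trips, Left resolver 2 degraded, North resolver lost, Right fieldbus link trips, Safety controller failed, Secondary joint encoder 2 malfunctions, Upper watchdog trips}; {#2 servo drive stuck, Fieldbus link 2 trips, Left resolver 2 degraded, Motor fails, North resolver lost, Reserve brake trips, Right fieldbus link trips, Secondary joint encoder 2 malfunctions}; {#2 servo drive stuck, Fieldbus link 2 trips, Left resolver 2 degraded, Motor fails, North resolver lost, Right fieldbus link trips, Secondary joint encoder 2 malfunctions, Upper watchdog trips}.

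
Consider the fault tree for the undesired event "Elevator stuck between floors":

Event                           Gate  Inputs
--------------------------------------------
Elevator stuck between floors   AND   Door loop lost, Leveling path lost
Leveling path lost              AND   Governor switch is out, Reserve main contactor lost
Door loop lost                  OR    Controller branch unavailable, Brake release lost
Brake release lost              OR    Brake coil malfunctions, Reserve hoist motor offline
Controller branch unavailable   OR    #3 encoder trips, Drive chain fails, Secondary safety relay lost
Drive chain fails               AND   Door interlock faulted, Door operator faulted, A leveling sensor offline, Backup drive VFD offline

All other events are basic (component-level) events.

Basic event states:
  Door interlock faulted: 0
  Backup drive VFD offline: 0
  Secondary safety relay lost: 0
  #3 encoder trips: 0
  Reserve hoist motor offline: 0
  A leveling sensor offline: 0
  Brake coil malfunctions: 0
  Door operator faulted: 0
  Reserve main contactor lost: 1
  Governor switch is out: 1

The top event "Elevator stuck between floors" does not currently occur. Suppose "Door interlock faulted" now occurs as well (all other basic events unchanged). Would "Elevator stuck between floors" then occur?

Counterfactual: set "Door interlock faulted" to occurred.
Drive chain fails [AND]: Door interlock faulted=occurs, Door operator faulted=not, A leveling sensor offline=not, Backup drive VFD offline=not → not all inputs occur → does not occur.
Controller branch unavailable [OR]: #3 encoder trips=not, Drive chain fails=not, Secondary safety relay lost=not → no input occurs → does not occur.
Brake release lost [OR]: Brake coil malfunctions=not, Reserve hoist motor offline=not → no input occurs → does not occur.
Door loop lost [OR]: Controller branch unavailable=not, Brake release lost=not → no input occurs → does not occur.
Leveling path lost [AND]: Governor switch is out=occurs, Reserve main contactor lost=occurs → all inputs occur → occurs.
Elevator stuck between floors [AND]: Door loop lost=not, Leveling path lost=occurs → not all inputs occur → does not occur.

No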